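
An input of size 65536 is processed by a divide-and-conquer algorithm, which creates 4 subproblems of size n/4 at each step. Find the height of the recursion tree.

For divide and conquer with division factor 4:

Problem sizes at each level:
Level 0: 65536
Level 1: 16384
Level 2: 4096
Level 3: 1024
Level 4: 256
Level 5: 64
Level 6: 16
Level 7: 4
Level 8: 1

The root is level 0 and the size-1 base case is level 8 (the tree spans levels 0 through 8, i.e. 9 levels counting the root), so the depth is the number of divisions: log_4(65536) = 8

The recursion tree depth is log_4(65536) = 8. At each level, the problem size is divided by 4, so it takes 8 divisions to reduce to a base case of size 1. The algorithm makes 4 recursive calls at each level.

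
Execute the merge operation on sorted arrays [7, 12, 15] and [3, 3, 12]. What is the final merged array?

Merging process:

Compare 7 vs 3: take 3 from right. Merged: [3]
Compare 7 vs 3: take 3 from right. Merged: [3, 3]
Compare 7 vs 12: take 7 from left. Merged: [3, 3, 7]
Compare 12 vs 12: take 12 from left. Merged: [3, 3, 7, 12]
Compare 15 vs 12: take 12 from right. Merged: [3, 3, 7, 12, 12]
Append remaining from left: [15]. Merged: [3, 3, 7, 12, 12, 15]

Final merged array: [3, 3, 7, 12, 12, 15]
Total comparisons: 5

The merged array is [3, 3, 7, 12, 12, 15], requiring 5 comparisons. The merge step runs in O(n) time where n is the total number of elements.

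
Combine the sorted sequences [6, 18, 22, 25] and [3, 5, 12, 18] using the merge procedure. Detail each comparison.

Merging process:

Compare 6 vs 3: take 3 from right. Merged: [3]
Compare 6 vs 5: take 5 from right. Merged: [3, 5]
Compare 6 vs 12: take 6 from left. Merged: [3, 5, 6]
Compare 18 vs 12: take 12 from right. Merged: [3, 5, 6, 12]
Compare 18 vs 18: take 18 from left. Merged: [3, 5, 6, 12, 18]
Compare 22 vs 18: take 18 from right. Merged: [3, 5, 6, 12, 18, 18]
Append remaining from left: [22, 25]. Merged: [3, 5, 6, 12, 18, 18, 22, 25]

Final merged array: [3, 5, 6, 12, 18, 18, 22, 25]
Total comparisons: 6

The merged array is [3, 5, 6, 12, 18, 18, 22, 25], requiring 6 comparisons. The merge step runs in O(n) time where n is the total number of elements.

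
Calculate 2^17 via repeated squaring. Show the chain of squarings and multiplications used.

Computing 2^17 by squaring (build up from 2^1; each line after the first costs one multiplication):

2^1 = 2
2^2 = (2^1)^2 = 2^2 = 4
2^4 = (2^2)^2 = 4^2 = 16
2^8 = (2^4)^2 = 16^2 = 256
2^16 = (2^8)^2 = 256^2 = 65536
2^17 = 2 * 2^16 = 2 * 65536 = 131072

Result: 131072
Multiplications needed: 5 (5 lines after 2^1)

2^17 = 131072. Using exponentiation by squaring, this requires 5 multiplications. The key idea: if the exponent is even, square the half-power; if odd, multiply by the base once.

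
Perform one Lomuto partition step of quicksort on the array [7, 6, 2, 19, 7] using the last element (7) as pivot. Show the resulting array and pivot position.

Lomuto partition with pivot = 7:

Initial array: [7, 6, 2, 19, 7]

arr[0]=7 <= 7: swap with position 0, array becomes [7, 6, 2, 19, 7]
arr[1]=6 <= 7: swap with position 1, array becomes [7, 6, 2, 19, 7]
arr[2]=2 <= 7: swap with position 2, array becomes [7, 6, 2, 19, 7]
arr[3]=19 > 7: no swap

Place pivot at position 3: [7, 6, 2, 7, 19]
Pivot position: 3

After partitioning with pivot 7, the array becomes [7, 6, 2, 7, 19]. The pivot is placed at index 3. All elements to the left of the pivot are <= 7, and all elements to the right are > 7.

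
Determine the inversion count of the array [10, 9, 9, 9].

Finding inversions in [10, 9, 9, 9]:

(0, 1): arr[0]=10 > arr[1]=9
(0, 2): arr[0]=10 > arr[2]=9
(0, 3): arr[0]=10 > arr[3]=9

Total inversions: 3

The array has 3 inversion(s): (0,1), (0,2), (0,3). Each pair (i,j) satisfies i < j and arr[i] > arr[j].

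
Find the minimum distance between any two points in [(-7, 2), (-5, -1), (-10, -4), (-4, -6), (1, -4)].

Computing all pairwise distances among 5 points:

d((-7, 2), (-5, -1)) = 3.6056 <-- minimum
d((-7, 2), (-10, -4)) = 6.7082
d((-7, 2), (-4, -6)) = 8.544
d((-7, 2), (1, -4)) = 10.0
d((-5, -1), (-10, -4)) = 5.831
d((-5, -1), (-4, -6)) = 5.099
d((-5, -1), (1, -4)) = 6.7082
d((-10, -4), (-4, -6)) = 6.3246
d((-10, -4), (1, -4)) = 11.0
d((-4, -6), (1, -4)) = 5.3852

Closest pair: (-7, 2) and (-5, -1) with distance 3.6056

The closest pair is (-7, 2) and (-5, -1) with Euclidean distance 3.6056. For 5 points, brute-force pairwise comparison is shown above. For large n, the divide-and-conquer algorithm (sort by x, recurse on halves, check the dividing strip) achieves O(n log n).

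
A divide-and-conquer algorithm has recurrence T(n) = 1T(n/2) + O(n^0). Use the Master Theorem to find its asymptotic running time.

Master Theorem for T(n) = 1T(n/2) + O(n^0):

a = 1, b = 2, c = 0
log_b(a) = log_2(1) = 0.0000

Case 2: c = 0 = log_2(1) = 0.0000
T(n) = O(n^0 log n) = O(log n)

For T(n) = 1T(n/2) + O(n^0): log_2(1) = 0.0000. This is Case 2 of the Master Theorem (c = log_b(a), equal work at all levels), giving O(log n).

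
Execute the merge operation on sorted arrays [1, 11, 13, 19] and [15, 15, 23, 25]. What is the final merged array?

Merging process:

Compare 1 vs 15: take 1 from left. Merged: [1]
Compare 11 vs 15: take 11 from left. Merged: [1, 11]
Compare 13 vs 15: take 13 from left. Merged: [1, 11, 13]
Compare 19 vs 15: take 15 from right. Merged: [1, 11, 13, 15]
Compare 19 vs 15: take 15 from right. Merged: [1, 11, 13, 15, 15]
Compare 19 vs 23: take 19 from left. Merged: [1, 11, 13, 15, 15, 19]
Append remaining from right: [23, 25]. Merged: [1, 11, 13, 15, 15, 19, 23, 25]

Final merged array: [1, 11, 13, 15, 15, 19, 23, 25]
Total comparisons: 6

The merged array is [1, 11, 13, 15, 15, 19, 23, 25], requiring 6 comparisons. The merge step runs in O(n) time where n is the total number of elements.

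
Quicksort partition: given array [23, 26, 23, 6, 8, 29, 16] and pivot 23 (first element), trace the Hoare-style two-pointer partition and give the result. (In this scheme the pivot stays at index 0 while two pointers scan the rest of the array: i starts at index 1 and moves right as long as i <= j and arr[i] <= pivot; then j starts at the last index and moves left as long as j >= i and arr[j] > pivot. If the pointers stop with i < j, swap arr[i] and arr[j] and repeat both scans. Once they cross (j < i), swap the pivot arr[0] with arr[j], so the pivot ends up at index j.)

Hoare-style two-pointer partition with pivot = 23:

Initial array: [23, 26, 23, 6, 8, 29, 16]

Pointers start at i = 1, j = 6.
i stops at index 1 (arr[1]=26 > 23), j stops at index 6 (arr[6]=16 <= 23): swap arr[1] and arr[6], array becomes [23, 16, 23, 6, 8, 29, 26]
i ends at 5, j ends at 4: the pointers have crossed (j < i), so scanning stops.

Swap pivot arr[0] with arr[4] to place pivot at position 4: [8, 16, 23, 6, 23, 29, 26]
Pivot position: 4

After partitioning with pivot 23, the array becomes [8, 16, 23, 6, 23, 29, 26]. The pivot is placed at index 4. All elements to the left of the pivot are <= 23, and all elements to the right are > 23.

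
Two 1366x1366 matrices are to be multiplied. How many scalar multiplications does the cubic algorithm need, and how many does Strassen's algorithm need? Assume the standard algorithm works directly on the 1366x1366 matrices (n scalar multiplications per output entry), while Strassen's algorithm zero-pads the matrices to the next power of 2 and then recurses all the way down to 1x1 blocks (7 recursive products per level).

Matrix multiplication for 1366x1366 matrices:

Strassen's algorithm requires power-of-2 dimensions. Pad 1366x1366 to 2048x2048 (next power of 2).

Standard algorithm: 1366^3 = 2548895896 multiplications
Strassen's algorithm: 7^(log2(2048)) = 7^11 = 1977326743 multiplications
Savings: 2548895896 - 1977326743 = 571569153 multiplications

Standard: 2548895896 multiplications (1366^3). Strassen: 1977326743 multiplications (7^11, after padding to 2048x2048). Strassen reduces 8 recursive multiplications to 7 at each level.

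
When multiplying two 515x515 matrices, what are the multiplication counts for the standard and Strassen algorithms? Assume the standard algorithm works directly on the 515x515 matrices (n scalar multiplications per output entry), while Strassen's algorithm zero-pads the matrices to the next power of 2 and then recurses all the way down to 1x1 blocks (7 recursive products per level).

Matrix multiplication for 515x515 matrices:

Strassen's algorithm requires power-of-2 dimensions. Pad 515x515 to 1024x1024 (next power of 2).

Standard algorithm: 515^3 = 136590875 multiplications
Strassen's algorithm: 7^(log2(1024)) = 7^10 = 282475249 multiplications
Difference: 136590875 - 282475249 = -145884374 (Strassen uses MORE here due to padding overhead — for small or just-over-power-of-2 n, padding can outweigh the per-level savings)

Standard: 136590875 multiplications (515^3). Strassen: 282475249 multiplications (7^10, after padding to 1024x1024). Strassen reduces 8 recursive multiplications to 7 at each level.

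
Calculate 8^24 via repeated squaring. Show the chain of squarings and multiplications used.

Computing 8^24 by squaring (build up from 8^1; each line after the first costs one multiplication):

8^1 = 8
8^2 = (8^1)^2 = 8^2 = 64
8^3 = 8 * 8^2 = 8 * 64 = 512
8^6 = (8^3)^2 = 512^2 = 262144
8^12 = (8^6)^2 = 262144^2 = 68719476736
8^24 = (8^12)^2 = 68719476736^2 = 4722366482869645213696

Result: 4722366482869645213696
Multiplications needed: 5 (5 lines after 8^1)

8^24 = 4722366482869645213696. Using exponentiation by squaring, this requires 5 multiplications. The key idea: if the exponent is even, square the half-power; if odd, multiply by the base once.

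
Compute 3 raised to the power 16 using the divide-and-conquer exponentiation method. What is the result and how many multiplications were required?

Computing 3^16 by squaring (build up from 3^1; each line after the first costs one multiplication):

3^1 = 3
3^2 = (3^1)^2 = 3^2 = 9
3^4 = (3^2)^2 = 9^2 = 81
3^8 = (3^4)^2 = 81^2 = 6561
3^16 = (3^8)^2 = 6561^2 = 43046721

Result: 43046721
Multiplications needed: 4 (4 lines after 3^1)

3^16 = 43046721. Using exponentiation by squaring, this requires 4 multiplications. The key idea: if the exponent is even, square the half-power; if odd, multiply by the base once.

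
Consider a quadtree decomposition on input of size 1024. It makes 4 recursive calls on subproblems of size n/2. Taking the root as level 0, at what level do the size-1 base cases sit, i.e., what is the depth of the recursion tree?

For divide and conquer with division factor 2:

Problem sizes at each level:
Level 0: 1024
Level 1: 512
Level 2: 256
Level 3: 128
Level 4: 64
Level 5: 32
Level 6: 16
Level 7: 8
Level 8: 4
Level 9: 2
Level 10: 1

The root is level 0 and the size-1 base case is level 10 (the tree spans levels 0 through 10, i.e. 11 levels counting the root), so the depth is the number of divisions: log_2(1024) = 10

The recursion tree depth is log_2(1024) = 10. At each level, the problem size is divided by 2, so it takes 10 divisions to reduce to a base case of size 1. The algorithm makes 4 recursive calls at each level.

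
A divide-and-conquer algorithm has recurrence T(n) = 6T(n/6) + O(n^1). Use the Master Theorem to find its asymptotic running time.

Master Theorem for T(n) = 6T(n/6) + O(n^1):

a = 6, b = 6, c = 1
log_b(a) = log_6(6) = 1.0000

Case 2: c = 1 = log_6(6) = 1.0000
T(n) = O(n^1 log n) = O(n log n)

For T(n) = 6T(n/6) + O(n^1): log_6(6) = 1.0000. This is Case 2 of the Master Theorem (c = log_b(a), equal work at all levels), giving O(n log n).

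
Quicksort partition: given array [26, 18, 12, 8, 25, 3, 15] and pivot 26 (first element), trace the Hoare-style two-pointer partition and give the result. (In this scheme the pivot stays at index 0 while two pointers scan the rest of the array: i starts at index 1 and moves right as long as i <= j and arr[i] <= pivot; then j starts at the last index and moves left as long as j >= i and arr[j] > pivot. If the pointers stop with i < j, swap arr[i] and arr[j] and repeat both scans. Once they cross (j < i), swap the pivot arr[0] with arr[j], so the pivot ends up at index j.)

Hoare-style two-pointer partition with pivot = 26:

Initial array: [26, 18, 12, 8, 25, 3, 15]

Pointers start at i = 1, j = 6.
i ends at 7, j ends at 6: the pointers have crossed (j < i), so scanning stops.

Swap pivot arr[0] with arr[6] to place pivot at position 6: [15, 18, 12, 8, 25, 3, 26]
Pivot position: 6

After partitioning with pivot 26, the array becomes [15, 18, 12, 8, 25, 3, 26]. The pivot is placed at index 6. All elements to the left of the pivot are <= 26, and all elements to the right are > 26.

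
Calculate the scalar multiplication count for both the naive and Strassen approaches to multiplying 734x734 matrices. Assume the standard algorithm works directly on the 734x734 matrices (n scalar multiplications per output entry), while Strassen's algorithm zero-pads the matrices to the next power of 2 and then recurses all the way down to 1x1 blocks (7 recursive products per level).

Matrix multiplication for 734x734 matrices:

Strassen's algorithm requires power-of-2 dimensions. Pad 734x734 to 1024x1024 (next power of 2).

Standard algorithm: 734^3 = 395446904 multiplications
Strassen's algorithm: 7^(log2(1024)) = 7^10 = 282475249 multiplications
Savings: 395446904 - 282475249 = 112971655 multiplications

Standard: 395446904 multiplications (734^3). Strassen: 282475249 multiplications (7^10, after padding to 1024x1024). Strassen reduces 8 recursive multiplications to 7 at each level.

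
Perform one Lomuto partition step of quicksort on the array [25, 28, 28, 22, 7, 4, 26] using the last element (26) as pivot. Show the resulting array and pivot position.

Lomuto partition with pivot = 26:

Initial array: [25, 28, 28, 22, 7, 4, 26]

arr[0]=25 <= 26: swap with position 0, array becomes [25, 28, 28, 22, 7, 4, 26]
arr[1]=28 > 26: no swap
arr[2]=28 > 26: no swap
arr[3]=22 <= 26: swap with position 1, array becomes [25, 22, 28, 28, 7, 4, 26]
arr[4]=7 <= 26: swap with position 2, array becomes [25, 22, 7, 28, 28, 4, 26]
arr[5]=4 <= 26: swap with position 3, array becomes [25, 22, 7, 4, 28, 28, 26]

Place pivot at position 4: [25, 22, 7, 4, 26, 28, 28]
Pivot position: 4

After partitioning with pivot 26, the array becomes [25, 22, 7, 4, 26, 28, 28]. The pivot is placed at index 4. All elements to the left of the pivot are <= 26, and all elements to the right are > 26.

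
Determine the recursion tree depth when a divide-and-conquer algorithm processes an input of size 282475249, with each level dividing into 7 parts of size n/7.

For divide and conquer with division factor 7:

Problem sizes at each level:
Level 0: 282475249
Level 1: 40353607
Level 2: 5764801
Level 3: 823543
Level 4: 117649
Level 5: 16807
Level 6: 2401
Level 7: 343
Level 8: 49
Level 9: 7
Level 10: 1

The root is level 0 and the size-1 base case is level 10 (the tree spans levels 0 through 10, i.e. 11 levels counting the root), so the depth is the number of divisions: log_7(282475249) = 10

The recursion tree depth is log_7(282475249) = 10. At each level, the problem size is divided by 7, so it takes 10 divisions to reduce to a base case of size 1. The algorithm makes 7 recursive calls at each level.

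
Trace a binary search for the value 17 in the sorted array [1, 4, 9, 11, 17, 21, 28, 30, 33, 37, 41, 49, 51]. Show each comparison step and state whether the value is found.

Binary search for 17 in [1, 4, 9, 11, 17, 21, 28, 30, 33, 37, 41, 49, 51]:

lo=0, hi=12, mid=6, arr[mid]=28 -> 28 > 17, search left half
lo=0, hi=5, mid=2, arr[mid]=9 -> 9 < 17, search right half
lo=3, hi=5, mid=4, arr[mid]=17 -> Found target at index 4!

Binary search finds 17 at index 4 after 3 comparisons. The search repeatedly halves the search space by comparing with the middle element.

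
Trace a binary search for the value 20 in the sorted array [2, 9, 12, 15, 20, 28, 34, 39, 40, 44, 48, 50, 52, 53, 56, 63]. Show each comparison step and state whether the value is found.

Binary search for 20 in [2, 9, 12, 15, 20, 28, 34, 39, 40, 44, 48, 50, 52, 53, 56, 63]:

lo=0, hi=15, mid=7, arr[mid]=39 -> 39 > 20, search left half
lo=0, hi=6, mid=3, arr[mid]=15 -> 15 < 20, search right half
lo=4, hi=6, mid=5, arr[mid]=28 -> 28 > 20, search left half
lo=4, hi=4, mid=4, arr[mid]=20 -> Found target at index 4!

Binary search finds 20 at index 4 after 4 comparisons. The search repeatedly halves the search space by comparing with the middle element.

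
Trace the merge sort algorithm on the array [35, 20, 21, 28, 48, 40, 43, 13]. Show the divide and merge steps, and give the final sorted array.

Merge sort trace:

Split: [35, 20, 21, 28, 48, 40, 43, 13] -> [35, 20, 21, 28] and [48, 40, 43, 13]
  Split: [35, 20, 21, 28] -> [35, 20] and [21, 28]
    Split: [35, 20] -> [35] and [20]
    Merge: [35] + [20] -> [20, 35]
    Split: [21, 28] -> [21] and [28]
    Merge: [21] + [28] -> [21, 28]
  Merge: [20, 35] + [21, 28] -> [20, 21, 28, 35]
  Split: [48, 40, 43, 13] -> [48, 40] and [43, 13]
    Split: [48, 40] -> [48] and [40]
    Merge: [48] + [40] -> [40, 48]
    Split: [43, 13] -> [43] and [13]
    Merge: [43] + [13] -> [13, 43]
  Merge: [40, 48] + [13, 43] -> [13, 40, 43, 48]
Merge: [20, 21, 28, 35] + [13, 40, 43, 48] -> [13, 20, 21, 28, 35, 40, 43, 48]

Final sorted array: [13, 20, 21, 28, 35, 40, 43, 48]

The merge sort proceeds by recursively splitting the array and merging sorted halves.
After all merges, the sorted array is [13, 20, 21, 28, 35, 40, 43, 48].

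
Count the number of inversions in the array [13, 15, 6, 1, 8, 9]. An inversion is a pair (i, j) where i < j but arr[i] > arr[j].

Finding inversions in [13, 15, 6, 1, 8, 9]:

(0, 2): arr[0]=13 > arr[2]=6
(0, 3): arr[0]=13 > arr[3]=1
(0, 4): arr[0]=13 > arr[4]=8
(0, 5): arr[0]=13 > arr[5]=9
(1, 2): arr[1]=15 > arr[2]=6
(1, 3): arr[1]=15 > arr[3]=1
(1, 4): arr[1]=15 > arr[4]=8
(1, 5): arr[1]=15 > arr[5]=9
(2, 3): arr[2]=6 > arr[3]=1

Total inversions: 9

The array has 9 inversion(s): (0,2), (0,3), (0,4), (0,5), (1,2), (1,3), (1,4), (1,5), (2,3). Each pair (i,j) satisfies i < j and arr[i] > arr[j].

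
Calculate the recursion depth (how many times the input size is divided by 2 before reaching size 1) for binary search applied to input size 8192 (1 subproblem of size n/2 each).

For divide and conquer with division factor 2:

Problem sizes at each level:
Level 0: 8192
Level 1: 4096
Level 2: 2048
Level 3: 1024
Level 4: 512
Level 5: 256
Level 6: 128
Level 7: 64
Level 8: 32
Level 9: 16
Level 10: 8
Level 11: 4
Level 12: 2
Level 13: 1

The root is level 0 and the size-1 base case is level 13 (the tree spans levels 0 through 13, i.e. 14 levels counting the root), so the depth is the number of divisions: log_2(8192) = 13

The recursion tree depth is log_2(8192) = 13. At each level, the problem size is divided by 2, so it takes 13 divisions to reduce to a base case of size 1. The algorithm makes 1 recursive call at each level.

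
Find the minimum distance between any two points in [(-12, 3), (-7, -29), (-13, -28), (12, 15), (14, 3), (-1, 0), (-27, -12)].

Computing all pairwise distances among 7 points:

d((-12, 3), (-7, -29)) = 32.3883
d((-12, 3), (-13, -28)) = 31.0161
d((-12, 3), (12, 15)) = 26.8328
d((-12, 3), (14, 3)) = 26.0
d((-12, 3), (-1, 0)) = 11.4018
d((-12, 3), (-27, -12)) = 21.2132
d((-7, -29), (-13, -28)) = 6.0828 <-- minimum
d((-7, -29), (12, 15)) = 47.927
d((-7, -29), (14, 3)) = 38.2753
d((-7, -29), (-1, 0)) = 29.6142
d((-7, -29), (-27, -12)) = 26.2488
d((-13, -28), (12, 15)) = 49.7393
d((-13, -28), (14, 3)) = 41.1096
d((-13, -28), (-1, 0)) = 30.4631
d((-13, -28), (-27, -12)) = 21.2603
d((12, 15), (14, 3)) = 12.1655
d((12, 15), (-1, 0)) = 19.8494
d((12, 15), (-27, -12)) = 47.4342
d((14, 3), (-1, 0)) = 15.2971
d((14, 3), (-27, -12)) = 43.6578
d((-1, 0), (-27, -12)) = 28.6356

Closest pair: (-7, -29) and (-13, -28) with distance 6.0828

The closest pair is (-7, -29) and (-13, -28) with Euclidean distance 6.0828. For 7 points, brute-force pairwise comparison is shown above. For large n, the divide-and-conquer algorithm (sort by x, recurse on halves, check the dividing strip) achieves O(n log n).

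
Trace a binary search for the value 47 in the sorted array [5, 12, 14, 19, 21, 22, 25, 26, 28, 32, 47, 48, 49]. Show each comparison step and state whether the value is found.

Binary search for 47 in [5, 12, 14, 19, 21, 22, 25, 26, 28, 32, 47, 48, 49]:

lo=0, hi=12, mid=6, arr[mid]=25 -> 25 < 47, search right half
lo=7, hi=12, mid=9, arr[mid]=32 -> 32 < 47, search right half
lo=10, hi=12, mid=11, arr[mid]=48 -> 48 > 47, search left half
lo=10, hi=10, mid=10, arr[mid]=47 -> Found target at index 10!

Binary search finds 47 at index 10 after 4 comparisons. The search repeatedly halves the search space by comparing with the middle element.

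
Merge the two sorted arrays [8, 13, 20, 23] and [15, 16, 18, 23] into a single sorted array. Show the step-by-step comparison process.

Merging process:

Compare 8 vs 15: take 8 from left. Merged: [8]
Compare 13 vs 15: take 13 from left. Merged: [8, 13]
Compare 20 vs 15: take 15 from right. Merged: [8, 13, 15]
Compare 20 vs 16: take 16 from right. Merged: [8, 13, 15, 16]
Compare 20 vs 18: take 18 from right. Merged: [8, 13, 15, 16, 18]
Compare 20 vs 23: take 20 from left. Merged: [8, 13, 15, 16, 18, 20]
Compare 23 vs 23: take 23 from left. Merged: [8, 13, 15, 16, 18, 20, 23]
Append remaining from right: [23]. Merged: [8, 13, 15, 16, 18, 20, 23, 23]

Final merged array: [8, 13, 15, 16, 18, 20, 23, 23]
Total comparisons: 7

The merged array is [8, 13, 15, 16, 18, 20, 23, 23], requiring 7 comparisons. The merge step runs in O(n) time where n is the total number of elements.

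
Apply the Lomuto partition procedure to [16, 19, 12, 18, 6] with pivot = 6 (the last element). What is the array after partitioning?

Lomuto partition with pivot = 6:

Initial array: [16, 19, 12, 18, 6]

arr[0]=16 > 6: no swap
arr[1]=19 > 6: no swap
arr[2]=12 > 6: no swap
arr[3]=18 > 6: no swap

Place pivot at position 0: [6, 19, 12, 18, 16]
Pivot position: 0

After partitioning with pivot 6, the array becomes [6, 19, 12, 18, 16]. The pivot is placed at index 0. All elements to the left of the pivot are <= 6, and all elements to the right are > 6.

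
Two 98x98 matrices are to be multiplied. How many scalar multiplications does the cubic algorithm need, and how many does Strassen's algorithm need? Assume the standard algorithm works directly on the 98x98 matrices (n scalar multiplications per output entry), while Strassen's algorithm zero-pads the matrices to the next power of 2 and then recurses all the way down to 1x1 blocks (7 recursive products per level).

Matrix multiplication for 98x98 matrices:

Strassen's algorithm requires power-of-2 dimensions. Pad 98x98 to 128x128 (next power of 2).

Standard algorithm: 98^3 = 941192 multiplications
Strassen's algorithm: 7^(log2(128)) = 7^7 = 823543 multiplications
Savings: 941192 - 823543 = 117649 multiplications

Standard: 941192 multiplications (98^3). Strassen: 823543 multiplications (7^7, after padding to 128x128). Strassen reduces 8 recursive multiplications to 7 at each level.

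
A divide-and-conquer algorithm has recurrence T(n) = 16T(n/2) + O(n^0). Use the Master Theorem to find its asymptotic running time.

Master Theorem for T(n) = 16T(n/2) + O(n^0):

a = 16, b = 2, c = 0
log_b(a) = log_2(16) = 4.0000

Case 1: c = 0 < log_2(16) = 4.0000
T(n) = O(n^(log_2 16)) = O(n^4)

For T(n) = 16T(n/2) + O(n^0): log_2(16) = 4.0000. This is Case 1 of the Master Theorem (c < log_b(a), work dominated by leaves), giving O(n^4).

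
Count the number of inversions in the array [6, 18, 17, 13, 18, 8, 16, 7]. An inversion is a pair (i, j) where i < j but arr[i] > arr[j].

Finding inversions in [6, 18, 17, 13, 18, 8, 16, 7]:

(1, 2): arr[1]=18 > arr[2]=17
(1, 3): arr[1]=18 > arr[3]=13
(1, 5): arr[1]=18 > arr[5]=8
(1, 6): arr[1]=18 > arr[6]=16
(1, 7): arr[1]=18 > arr[7]=7
(2, 3): arr[2]=17 > arr[3]=13
(2, 5): arr[2]=17 > arr[5]=8
(2, 6): arr[2]=17 > arr[6]=16
(2, 7): arr[2]=17 > arr[7]=7
(3, 5): arr[3]=13 > arr[5]=8
(3, 7): arr[3]=13 > arr[7]=7
(4, 5): arr[4]=18 > arr[5]=8
(4, 6): arr[4]=18 > arr[6]=16
(4, 7): arr[4]=18 > arr[7]=7
(5, 7): arr[5]=8 > arr[7]=7
(6, 7): arr[6]=16 > arr[7]=7

Total inversions: 16

The array has 16 inversion(s): (1,2), (1,3), (1,5), (1,6), (1,7), (2,3), (2,5), (2,6), (2,7), (3,5), (3,7), (4,5), (4,6), (4,7), (5,7), (6,7). Each pair (i,j) satisfies i < j and arr[i] > arr[j].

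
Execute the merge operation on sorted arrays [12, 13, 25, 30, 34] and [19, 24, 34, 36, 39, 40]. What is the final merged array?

Merging process:

Compare 12 vs 19: take 12 from left. Merged: [12]
Compare 13 vs 19: take 13 from left. Merged: [12, 13]
Compare 25 vs 19: take 19 from right. Merged: [12, 13, 19]
Compare 25 vs 24: take 24 from right. Merged: [12, 13, 19, 24]
Compare 25 vs 34: take 25 from left. Merged: [12, 13, 19, 24, 25]
Compare 30 vs 34: take 30 from left. Merged: [12, 13, 19, 24, 25, 30]
Compare 34 vs 34: take 34 from left. Merged: [12, 13, 19, 24, 25, 30, 34]
Append remaining from right: [34, 36, 39, 40]. Merged: [12, 13, 19, 24, 25, 30, 34, 34, 36, 39, 40]

Final merged array: [12, 13, 19, 24, 25, 30, 34, 34, 36, 39, 40]
Total comparisons: 7

The merged array is [12, 13, 19, 24, 25, 30, 34, 34, 36, 39, 40], requiring 7 comparisons. The merge step runs in O(n) time where n is the total number of elements.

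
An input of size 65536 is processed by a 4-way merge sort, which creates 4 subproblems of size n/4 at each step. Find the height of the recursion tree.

For divide and conquer with division factor 4:

Problem sizes at each level:
Level 0: 65536
Level 1: 16384
Level 2: 4096
Level 3: 1024
Level 4: 256
Level 5: 64
Level 6: 16
Level 7: 4
Level 8: 1

The root is level 0 and the size-1 base case is level 8 (the tree spans levels 0 through 8, i.e. 9 levels counting the root), so the depth is the number of divisions: log_4(65536) = 8

The recursion tree depth is log_4(65536) = 8. At each level, the problem size is divided by 4, so it takes 8 divisions to reduce to a base case of size 1. The algorithm makes 4 recursive calls at each level.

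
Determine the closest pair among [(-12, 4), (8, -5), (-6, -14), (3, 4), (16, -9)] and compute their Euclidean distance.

Computing all pairwise distances among 5 points:

d((-12, 4), (8, -5)) = 21.9317
d((-12, 4), (-6, -14)) = 18.9737
d((-12, 4), (3, 4)) = 15.0
d((-12, 4), (16, -9)) = 30.8707
d((8, -5), (-6, -14)) = 16.6433
d((8, -5), (3, 4)) = 10.2956
d((8, -5), (16, -9)) = 8.9443 <-- minimum
d((-6, -14), (3, 4)) = 20.1246
d((-6, -14), (16, -9)) = 22.561
d((3, 4), (16, -9)) = 18.3848

Closest pair: (8, -5) and (16, -9) with distance 8.9443

The closest pair is (8, -5) and (16, -9) with Euclidean distance 8.9443. For 5 points, brute-force pairwise comparison is shown above. For large n, the divide-and-conquer algorithm (sort by x, recurse on halves, check the dividing strip) achieves O(n log n).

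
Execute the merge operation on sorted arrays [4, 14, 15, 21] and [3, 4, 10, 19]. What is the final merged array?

Merging process:

Compare 4 vs 3: take 3 from right. Merged: [3]
Compare 4 vs 4: take 4 from left. Merged: [3, 4]
Compare 14 vs 4: take 4 from right. Merged: [3, 4, 4]
Compare 14 vs 10: take 10 from right. Merged: [3, 4, 4, 10]
Compare 14 vs 19: take 14 from left. Merged: [3, 4, 4, 10, 14]
Compare 15 vs 19: take 15 from left. Merged: [3, 4, 4, 10, 14, 15]
Compare 21 vs 19: take 19 from right. Merged: [3, 4, 4, 10, 14, 15, 19]
Append remaining from left: [21]. Merged: [3, 4, 4, 10, 14, 15, 19, 21]

Final merged array: [3, 4, 4, 10, 14, 15, 19, 21]
Total comparisons: 7

The merged array is [3, 4, 4, 10, 14, 15, 19, 21], requiring 7 comparisons. The merge step runs in O(n) time where n is the total number of elements.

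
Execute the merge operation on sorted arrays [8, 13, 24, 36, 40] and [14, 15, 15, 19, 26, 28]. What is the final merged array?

Merging process:

Compare 8 vs 14: take 8 from left. Merged: [8]
Compare 13 vs 14: take 13 from left. Merged: [8, 13]
Compare 24 vs 14: take 14 from right. Merged: [8, 13, 14]
Compare 24 vs 15: take 15 from right. Merged: [8, 13, 14, 15]
Compare 24 vs 15: take 15 from right. Merged: [8, 13, 14, 15, 15]
Compare 24 vs 19: take 19 from right. Merged: [8, 13, 14, 15, 15, 19]
Compare 24 vs 26: take 24 from left. Merged: [8, 13, 14, 15, 15, 19, 24]
Compare 36 vs 26: take 26 from right. Merged: [8, 13, 14, 15, 15, 19, 24, 26]
Compare 36 vs 28: take 28 from right. Merged: [8, 13, 14, 15, 15, 19, 24, 26, 28]
Append remaining from left: [36, 40]. Merged: [8, 13, 14, 15, 15, 19, 24, 26, 28, 36, 40]

Final merged array: [8, 13, 14, 15, 15, 19, 24, 26, 28, 36, 40]
Total comparisons: 9

The merged array is [8, 13, 14, 15, 15, 19, 24, 26, 28, 36, 40], requiring 9 comparisons. The merge step runs in O(n) time where n is the total number of elements.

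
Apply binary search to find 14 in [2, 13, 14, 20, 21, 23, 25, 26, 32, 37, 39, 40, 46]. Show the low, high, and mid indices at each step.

Binary search for 14 in [2, 13, 14, 20, 21, 23, 25, 26, 32, 37, 39, 40, 46]:

lo=0, hi=12, mid=6, arr[mid]=25 -> 25 > 14, search left half
lo=0, hi=5, mid=2, arr[mid]=14 -> Found target at index 2!

Binary search finds 14 at index 2 after 2 comparisons. The search repeatedly halves the search space by comparing with the middle element.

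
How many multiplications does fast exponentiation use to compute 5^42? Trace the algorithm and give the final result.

Computing 5^42 by squaring (build up from 5^1; each line after the first costs one multiplication):

5^1 = 5
5^2 = (5^1)^2 = 5^2 = 25
5^4 = (5^2)^2 = 25^2 = 625
5^5 = 5 * 5^4 = 5 * 625 = 3125
5^10 = (5^5)^2 = 3125^2 = 9765625
5^20 = (5^10)^2 = 9765625^2 = 95367431640625
5^21 = 5 * 5^20 = 5 * 95367431640625 = 476837158203125
5^42 = (5^21)^2 = 476837158203125^2 = 227373675443232059478759765625

Result: 227373675443232059478759765625
Multiplications needed: 7 (7 lines after 5^1)

5^42 = 227373675443232059478759765625. Using exponentiation by squaring, this requires 7 multiplications. The key idea: if the exponent is even, square the half-power; if odd, multiply by the base once.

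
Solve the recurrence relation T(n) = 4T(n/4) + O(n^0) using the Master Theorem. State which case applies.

Master Theorem for T(n) = 4T(n/4) + O(n^0):

a = 4, b = 4, c = 0
log_b(a) = log_4(4) = 1.0000

Case 1: c = 0 < log_4(4) = 1.0000
T(n) = O(n^(log_4 4)) = O(n)

For T(n) = 4T(n/4) + O(n^0): log_4(4) = 1.0000. This is Case 1 of the Master Theorem (c < log_b(a), work dominated by leaves), giving O(n).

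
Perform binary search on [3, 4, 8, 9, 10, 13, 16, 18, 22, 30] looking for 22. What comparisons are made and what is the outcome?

Binary search for 22 in [3, 4, 8, 9, 10, 13, 16, 18, 22, 30]:

lo=0, hi=9, mid=4, arr[mid]=10 -> 10 < 22, search right half
lo=5, hi=9, mid=7, arr[mid]=18 -> 18 < 22, search right half
lo=8, hi=9, mid=8, arr[mid]=22 -> Found target at index 8!

Binary search finds 22 at index 8 after 3 comparisons. The search repeatedly halves the search space by comparing with the middle element.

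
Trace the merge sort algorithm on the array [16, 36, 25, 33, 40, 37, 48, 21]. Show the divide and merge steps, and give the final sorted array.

Merge sort trace:

Split: [16, 36, 25, 33, 40, 37, 48, 21] -> [16, 36, 25, 33] and [40, 37, 48, 21]
  Split: [16, 36, 25, 33] -> [16, 36] and [25, 33]
    Split: [16, 36] -> [16] and [36]
    Merge: [16] + [36] -> [16, 36]
    Split: [25, 33] -> [25] and [33]
    Merge: [25] + [33] -> [25, 33]
  Merge: [16, 36] + [25, 33] -> [16, 25, 33, 36]
  Split: [40, 37, 48, 21] -> [40, 37] and [48, 21]
    Split: [40, 37] -> [40] and [37]
    Merge: [40] + [37] -> [37, 40]
    Split: [48, 21] -> [48] and [21]
    Merge: [48] + [21] -> [21, 48]
  Merge: [37, 40] + [21, 48] -> [21, 37, 40, 48]
Merge: [16, 25, 33, 36] + [21, 37, 40, 48] -> [16, 21, 25, 33, 36, 37, 40, 48]

Final sorted array: [16, 21, 25, 33, 36, 37, 40, 48]

The merge sort proceeds by recursively splitting the array and merging sorted halves.
After all merges, the sorted array is [16, 21, 25, 33, 36, 37, 40, 48].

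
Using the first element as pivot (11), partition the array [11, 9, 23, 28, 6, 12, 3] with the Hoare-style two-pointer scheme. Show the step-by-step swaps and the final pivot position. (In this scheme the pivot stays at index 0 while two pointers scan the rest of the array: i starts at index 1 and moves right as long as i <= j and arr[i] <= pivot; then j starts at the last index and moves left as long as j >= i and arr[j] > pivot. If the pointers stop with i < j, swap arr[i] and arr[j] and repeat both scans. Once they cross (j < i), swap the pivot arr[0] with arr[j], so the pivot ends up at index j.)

Hoare-style two-pointer partition with pivot = 11:

Initial array: [11, 9, 23, 28, 6, 12, 3]

Pointers start at i = 1, j = 6.
i stops at index 2 (arr[2]=23 > 11), j stops at index 6 (arr[6]=3 <= 11): swap arr[2] and arr[6], array becomes [11, 9, 3, 28, 6, 12, 23]
i stops at index 3 (arr[3]=28 > 11), j stops at index 4 (arr[4]=6 <= 11): swap arr[3] and arr[4], array becomes [11, 9, 3, 6, 28, 12, 23]
i ends at 4, j ends at 3: the pointers have crossed (j < i), so scanning stops.

Swap pivot arr[0] with arr[3] to place pivot at position 3: [6, 9, 3, 11, 28, 12, 23]
Pivot position: 3

After partitioning with pivot 11, the array becomes [6, 9, 3, 11, 28, 12, 23]. The pivot is placed at index 3. All elements to the left of the pivot are <= 11, and all elements to the right are > 11.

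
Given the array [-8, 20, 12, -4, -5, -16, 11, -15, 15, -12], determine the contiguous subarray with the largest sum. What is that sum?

Using Kadane's algorithm on [-8, 20, 12, -4, -5, -16, 11, -15, 15, -12]:

Scanning through the array:
Position 1 (value 20): max_ending_here = 20, max_so_far = 20
Position 2 (value 12): max_ending_here = 32, max_so_far = 32
Position 3 (value -4): max_ending_here = 28, max_so_far = 32
Position 4 (value -5): max_ending_here = 23, max_so_far = 32
Position 5 (value -16): max_ending_here = 7, max_so_far = 32
Position 6 (value 11): max_ending_here = 18, max_so_far = 32
Position 7 (value -15): max_ending_here = 3, max_so_far = 32
Position 8 (value 15): max_ending_here = 18, max_so_far = 32
Position 9 (value -12): max_ending_here = 6, max_so_far = 32

Maximum subarray: [20, 12]
Maximum sum: 32

The maximum subarray is [20, 12] with sum 32. This subarray runs from index 1 to index 2.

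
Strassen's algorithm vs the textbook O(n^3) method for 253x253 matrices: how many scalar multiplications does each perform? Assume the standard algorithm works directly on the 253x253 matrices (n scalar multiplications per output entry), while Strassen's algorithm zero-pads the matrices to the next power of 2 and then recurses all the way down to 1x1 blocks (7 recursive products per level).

Matrix multiplication for 253x253 matrices:

Strassen's algorithm requires power-of-2 dimensions. Pad 253x253 to 256x256 (next power of 2).

Standard algorithm: 253^3 = 16194277 multiplications
Strassen's algorithm: 7^(log2(256)) = 7^8 = 5764801 multiplications
Savings: 16194277 - 5764801 = 10429476 multiplications

Standard: 16194277 multiplications (253^3). Strassen: 5764801 multiplications (7^8, after padding to 256x256). Strassen reduces 8 recursive multiplications to 7 at each level.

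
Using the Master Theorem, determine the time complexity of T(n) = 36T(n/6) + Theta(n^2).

Master Theorem for T(n) = 36T(n/6) + O(n^2):

a = 36, b = 6, c = 2
log_b(a) = log_6(36) = 2.0000

Case 2: c = 2 = log_6(36) = 2.0000
T(n) = O(n^2 log n) = O(n^2 log n)

For T(n) = 36T(n/6) + O(n^2): log_6(36) = 2.0000. This is Case 2 of the Master Theorem (c = log_b(a), equal work at all levels), giving O(n^2 log n).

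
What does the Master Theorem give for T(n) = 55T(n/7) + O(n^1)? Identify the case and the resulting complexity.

Master Theorem for T(n) = 55T(n/7) + O(n^1):

a = 55, b = 7, c = 1
log_b(a) = log_7(55) = 2.0594

Case 1: c = 1 < log_7(55) = 2.0594
T(n) = O(n^(log_7 55))

For T(n) = 55T(n/7) + O(n^1): log_7(55) = 2.0594. This is Case 1 of the Master Theorem (c < log_b(a), work dominated by leaves), giving O(n^(log_7 55)).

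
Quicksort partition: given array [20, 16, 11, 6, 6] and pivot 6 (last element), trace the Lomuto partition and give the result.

Lomuto partition with pivot = 6:

Initial array: [20, 16, 11, 6, 6]

arr[0]=20 > 6: no swap
arr[1]=16 > 6: no swap
arr[2]=11 > 6: no swap
arr[3]=6 <= 6: swap with position 0, array becomes [6, 16, 11, 20, 6]

Place pivot at position 1: [6, 6, 11, 20, 16]
Pivot position: 1

After partitioning with pivot 6, the array becomes [6, 6, 11, 20, 16]. The pivot is placed at index 1. All elements to the left of the pivot are <= 6, and all elements to the right are > 6.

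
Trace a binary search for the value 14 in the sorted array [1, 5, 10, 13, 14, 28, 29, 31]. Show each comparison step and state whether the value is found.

Binary search for 14 in [1, 5, 10, 13, 14, 28, 29, 31]:

lo=0, hi=7, mid=3, arr[mid]=13 -> 13 < 14, search right half
lo=4, hi=7, mid=5, arr[mid]=28 -> 28 > 14, search left half
lo=4, hi=4, mid=4, arr[mid]=14 -> Found target at index 4!

Binary search finds 14 at index 4 after 3 comparisons. The search repeatedly halves the search space by comparing with the middle element.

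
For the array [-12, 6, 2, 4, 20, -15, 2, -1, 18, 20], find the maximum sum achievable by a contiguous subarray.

Using Kadane's algorithm on [-12, 6, 2, 4, 20, -15, 2, -1, 18, 20]:

Scanning through the array:
Position 1 (value 6): max_ending_here = 6, max_so_far = 6
Position 2 (value 2): max_ending_here = 8, max_so_far = 8
Position 3 (value 4): max_ending_here = 12, max_so_far = 12
Position 4 (value 20): max_ending_here = 32, max_so_far = 32
Position 5 (value -15): max_ending_here = 17, max_so_far = 32
Position 6 (value 2): max_ending_here = 19, max_so_far = 32
Position 7 (value -1): max_ending_here = 18, max_so_far = 32
Position 8 (value 18): max_ending_here = 36, max_so_far = 36
Position 9 (value 20): max_ending_here = 56, max_so_far = 56

Maximum subarray: [6, 2, 4, 20, -15, 2, -1, 18, 20]
Maximum sum: 56

The maximum subarray is [6, 2, 4, 20, -15, 2, -1, 18, 20] with sum 56. This subarray runs from index 1 to index 9.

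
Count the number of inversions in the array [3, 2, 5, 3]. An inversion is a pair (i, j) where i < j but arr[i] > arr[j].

Finding inversions in [3, 2, 5, 3]:

(0, 1): arr[0]=3 > arr[1]=2
(2, 3): arr[2]=5 > arr[3]=3

Total inversions: 2

The array has 2 inversion(s): (0,1), (2,3). Each pair (i,j) satisfies i < j and arr[i] > arr[j].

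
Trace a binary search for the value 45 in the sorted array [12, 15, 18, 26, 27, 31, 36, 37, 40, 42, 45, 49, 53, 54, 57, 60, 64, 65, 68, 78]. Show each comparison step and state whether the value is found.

Binary search for 45 in [12, 15, 18, 26, 27, 31, 36, 37, 40, 42, 45, 49, 53, 54, 57, 60, 64, 65, 68, 78]:

lo=0, hi=19, mid=9, arr[mid]=42 -> 42 < 45, search right half
lo=10, hi=19, mid=14, arr[mid]=57 -> 57 > 45, search left half
lo=10, hi=13, mid=11, arr[mid]=49 -> 49 > 45, search left half
lo=10, hi=10, mid=10, arr[mid]=45 -> Found target at index 10!

Binary search finds 45 at index 10 after 4 comparisons. The search repeatedly halves the search space by comparing with the middle element.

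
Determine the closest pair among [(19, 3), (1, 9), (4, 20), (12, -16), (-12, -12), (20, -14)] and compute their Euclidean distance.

Computing all pairwise distances among 6 points:

d((19, 3), (1, 9)) = 18.9737
d((19, 3), (4, 20)) = 22.6716
d((19, 3), (12, -16)) = 20.2485
d((19, 3), (-12, -12)) = 34.4384
d((19, 3), (20, -14)) = 17.0294
d((1, 9), (4, 20)) = 11.4018
d((1, 9), (12, -16)) = 27.313
d((1, 9), (-12, -12)) = 24.6982
d((1, 9), (20, -14)) = 29.8329
d((4, 20), (12, -16)) = 36.8782
d((4, 20), (-12, -12)) = 35.7771
d((4, 20), (20, -14)) = 37.5766
d((12, -16), (-12, -12)) = 24.3311
d((12, -16), (20, -14)) = 8.2462 <-- minimum
d((-12, -12), (20, -14)) = 32.0624

Closest pair: (12, -16) and (20, -14) with distance 8.2462

The closest pair is (12, -16) and (20, -14) with Euclidean distance 8.2462. For 6 points, brute-force pairwise comparison is shown above. For large n, the divide-and-conquer algorithm (sort by x, recurse on halves, check the dividing strip) achieves O(n log n).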